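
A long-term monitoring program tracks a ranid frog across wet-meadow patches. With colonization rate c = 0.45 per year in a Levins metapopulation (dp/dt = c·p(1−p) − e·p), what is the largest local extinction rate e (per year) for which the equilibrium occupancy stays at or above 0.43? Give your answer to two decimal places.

1 − e/c ≥ 0.43 ⇒ e ≤ c(1 − 0.43) = 0.45 × 0.5700.
e_max = 0.2565.

0.26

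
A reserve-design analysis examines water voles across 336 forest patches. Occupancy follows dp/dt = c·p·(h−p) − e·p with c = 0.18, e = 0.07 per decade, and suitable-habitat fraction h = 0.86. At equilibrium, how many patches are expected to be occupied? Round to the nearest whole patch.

p* = h − e/c = 0.86 − 0.3889 = 0.4711.
Expected occupied patches = N × p* = 336 × 0.4711 = 158.29 ≈ 158.

158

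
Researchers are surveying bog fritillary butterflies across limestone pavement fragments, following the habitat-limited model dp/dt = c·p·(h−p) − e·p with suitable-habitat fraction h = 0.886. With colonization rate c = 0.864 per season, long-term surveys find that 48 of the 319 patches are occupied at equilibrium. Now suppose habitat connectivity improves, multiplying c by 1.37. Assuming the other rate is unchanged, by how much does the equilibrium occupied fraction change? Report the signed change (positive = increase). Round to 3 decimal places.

0.199

Observed p* = 48/319 = 0.15047.
Balance c(h−p*) = e gives e = 0.864×(0.886 − 0.15047) = 0.63550.
New p* = 0.886 − e/c = 0.886 − 0.63550/1.18368 = 0.34912.
Δp* = 0.34912 − 0.15047 = +0.19865.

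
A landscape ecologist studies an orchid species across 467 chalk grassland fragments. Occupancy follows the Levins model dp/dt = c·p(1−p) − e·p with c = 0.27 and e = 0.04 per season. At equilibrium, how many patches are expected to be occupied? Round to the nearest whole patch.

398

p* = 1 − e/c = 1 − 0.04/0.27 = 0.8519.
Expected occupied patches = N × p* = 467 × 0.8519 = 397.81 ≈ 398.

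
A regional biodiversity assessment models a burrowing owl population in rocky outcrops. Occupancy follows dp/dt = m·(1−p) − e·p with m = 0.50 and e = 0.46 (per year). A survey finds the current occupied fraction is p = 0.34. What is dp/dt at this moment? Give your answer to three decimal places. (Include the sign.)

Colonization term: m·(1−p) = 0.50×0.6600 = 0.33000.
Extinction term: e·p = 0.15640.
dp/dt = 0.33000 − 0.15640 = 0.17360.

0.174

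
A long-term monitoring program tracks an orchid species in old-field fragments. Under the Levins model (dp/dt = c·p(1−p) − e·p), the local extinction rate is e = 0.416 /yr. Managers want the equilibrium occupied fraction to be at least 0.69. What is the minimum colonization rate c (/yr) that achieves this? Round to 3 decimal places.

1.342

p* = 1 − e/c ≥ 0.69 requires e/c ≤ 0.3100, i.e. c ≥ e/0.3100.
c_min = 0.416/0.3100 = 1.3419.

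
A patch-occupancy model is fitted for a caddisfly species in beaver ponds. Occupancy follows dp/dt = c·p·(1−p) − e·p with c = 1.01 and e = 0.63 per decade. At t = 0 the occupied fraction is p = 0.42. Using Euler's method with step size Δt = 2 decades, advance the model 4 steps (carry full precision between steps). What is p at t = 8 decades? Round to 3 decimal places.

Update rule: p ← p + [c·p·(1−p) − e·p]·Δt with Δt = 2.
p: 0.42000 → 0.38287  (Δp = -0.03713)
p: 0.38287 → 0.37774  (Δp = -0.00513)
p: 0.37774 → 0.37659  (Δp = -0.00115)
p: 0.37659 → 0.37632  (Δp = -0.00027)

0.376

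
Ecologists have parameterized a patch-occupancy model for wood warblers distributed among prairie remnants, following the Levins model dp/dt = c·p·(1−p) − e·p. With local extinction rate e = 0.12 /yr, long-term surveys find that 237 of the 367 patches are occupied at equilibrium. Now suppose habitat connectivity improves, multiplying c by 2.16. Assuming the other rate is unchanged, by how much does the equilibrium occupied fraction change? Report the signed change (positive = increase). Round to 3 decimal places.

Observed p* = 237/367 = 0.64578.
Balance c(1−p*) = e gives c = e/(1 − 0.64578) = 0.12/0.35422 = 0.33877.
New p* = 1 − e/c = 1 − 0.12000/0.73174 = 0.83601.
Δp* = 0.83601 − 0.64578 = +0.19023.

0.190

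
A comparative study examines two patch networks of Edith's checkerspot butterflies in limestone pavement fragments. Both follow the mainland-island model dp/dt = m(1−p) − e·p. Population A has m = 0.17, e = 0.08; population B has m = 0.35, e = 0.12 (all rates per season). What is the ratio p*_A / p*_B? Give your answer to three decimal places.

A: p*_A = m/(m+e) = 0.17/0.2500 = 0.6800.
B: p*_B = 0.35/0.4700 = 0.7447.
p*_A / p*_B = 0.6800/0.7447 = 0.9131.

0.913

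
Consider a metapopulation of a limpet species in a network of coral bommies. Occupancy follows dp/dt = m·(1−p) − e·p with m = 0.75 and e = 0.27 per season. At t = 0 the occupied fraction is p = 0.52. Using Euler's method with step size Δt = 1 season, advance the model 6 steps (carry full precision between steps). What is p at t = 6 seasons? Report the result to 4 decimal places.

0.7353

Update rule: p ← p + [m·(1−p) − e·p]·Δt with Δt = 1.
p: 0.52000 → 0.73960  (Δp = +0.21960)
p: 0.73960 → 0.73521  (Δp = -0.00439)
p: 0.73521 → 0.73530  (Δp = +0.00009)
p: 0.73530 → 0.73529  (Δp = -0.00000)
p: 0.73529 → 0.73529  (Δp = +0.00000)
p: 0.73529 → 0.73529  (Δp = -0.00000)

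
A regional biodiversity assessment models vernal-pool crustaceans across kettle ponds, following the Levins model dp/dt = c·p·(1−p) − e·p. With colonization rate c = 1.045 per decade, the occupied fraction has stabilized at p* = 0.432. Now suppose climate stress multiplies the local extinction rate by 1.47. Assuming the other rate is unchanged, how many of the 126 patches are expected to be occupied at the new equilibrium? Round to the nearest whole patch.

21

Balance c(1−p*) = e gives e = 1.045×(1 − 0.43200) = 0.59356.
New p* = 1 − e/c = 1 − 0.87253/1.04500 = 0.16504.
Expected occupied = 126 × 0.16504 = 20.80 ≈ 21.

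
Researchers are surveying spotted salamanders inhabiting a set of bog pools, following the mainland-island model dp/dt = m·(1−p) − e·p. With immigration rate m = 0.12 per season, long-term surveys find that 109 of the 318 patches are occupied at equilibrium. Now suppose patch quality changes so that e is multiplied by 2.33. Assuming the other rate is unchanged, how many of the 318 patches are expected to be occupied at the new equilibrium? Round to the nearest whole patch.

58

Observed p* = 109/318 = 0.34277.
Balance m(1−p*) = e·p* gives e = m(1−p*)/p* = 0.12×0.65723/0.34277 = 0.23009.
New p* = m/(m+e) = 0.12000/(0.12000+0.53611) = 0.18290.
Expected occupied = 318 × 0.18290 = 58.16 ≈ 58.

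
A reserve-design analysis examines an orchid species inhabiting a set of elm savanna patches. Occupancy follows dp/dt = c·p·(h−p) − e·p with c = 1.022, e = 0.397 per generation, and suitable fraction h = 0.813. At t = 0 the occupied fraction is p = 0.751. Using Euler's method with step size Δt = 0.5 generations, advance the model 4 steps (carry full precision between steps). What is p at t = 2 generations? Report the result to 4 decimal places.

Update rule: p ← p + [c·p·(h−p) − e·p]·Δt with Δt = 0.5.
step 1: Δp = -0.12528, p = 0.62572
step 2: Δp = -0.06432, p = 0.56140
step 3: Δp = -0.03926, p = 0.52214
step 4: Δp = -0.02604, p = 0.49610

0.4961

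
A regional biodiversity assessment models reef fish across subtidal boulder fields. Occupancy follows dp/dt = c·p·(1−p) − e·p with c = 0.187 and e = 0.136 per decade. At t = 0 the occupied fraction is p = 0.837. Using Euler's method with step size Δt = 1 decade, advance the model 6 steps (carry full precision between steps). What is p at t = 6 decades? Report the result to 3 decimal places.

Update rule: p ← p + [c·p·(1−p) − e·p]·Δt with Δt = 1.
  1  |  dp/dt·Δt = -0.088319  |  p_1 = 0.748681
  2  |  dp/dt·Δt = -0.066635  |  p_2 = 0.682046
  3  |  dp/dt·Δt = -0.052205  |  p_3 = 0.629840
  4  |  dp/dt·Δt = -0.042061  |  p_4 = 0.587779
  5  |  dp/dt·Δt = -0.034629  |  p_5 = 0.553150
  6  |  dp/dt·Δt = -0.029007  |  p_6 = 0.524144

0.524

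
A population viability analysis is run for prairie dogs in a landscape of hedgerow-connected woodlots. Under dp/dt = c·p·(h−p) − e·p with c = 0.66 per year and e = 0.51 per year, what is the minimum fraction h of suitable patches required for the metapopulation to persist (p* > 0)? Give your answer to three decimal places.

p* = h − e/c is positive only when h > e/c.
h_min = e/c = 0.51/0.66 = 0.7727.

0.773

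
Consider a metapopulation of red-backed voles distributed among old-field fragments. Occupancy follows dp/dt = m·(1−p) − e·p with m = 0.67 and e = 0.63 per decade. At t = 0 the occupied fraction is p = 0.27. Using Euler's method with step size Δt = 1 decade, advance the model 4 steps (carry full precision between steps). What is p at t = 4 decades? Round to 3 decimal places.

0.513

Update rule: p ← p + [m·(1−p) − e·p]·Δt with Δt = 1.
p: 0.27000 → 0.58900  (Δp = +0.31900)
p: 0.58900 → 0.49330  (Δp = -0.09570)
p: 0.49330 → 0.52201  (Δp = +0.02871)
p: 0.52201 → 0.51340  (Δp = -0.00861)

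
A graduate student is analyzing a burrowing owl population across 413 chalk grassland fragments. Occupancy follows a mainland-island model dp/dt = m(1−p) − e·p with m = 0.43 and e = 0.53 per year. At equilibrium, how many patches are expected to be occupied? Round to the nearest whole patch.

185

p* = m/(m+e) = 0.43/0.9600 = 0.4479.
Expected occupied patches = N × p* = 413 × 0.4479 = 184.99 ≈ 185.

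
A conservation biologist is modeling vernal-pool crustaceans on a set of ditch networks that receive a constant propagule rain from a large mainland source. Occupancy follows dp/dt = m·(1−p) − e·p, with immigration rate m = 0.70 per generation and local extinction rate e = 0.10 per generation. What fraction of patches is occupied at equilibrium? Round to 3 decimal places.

At equilibrium the propagule rain into empty patches balances local extinction: m(1−p*) = e·p*.
p* = m/(m+e) = 0.70/(0.70+0.10) = 0.70/0.8000 = 0.8750.

0.875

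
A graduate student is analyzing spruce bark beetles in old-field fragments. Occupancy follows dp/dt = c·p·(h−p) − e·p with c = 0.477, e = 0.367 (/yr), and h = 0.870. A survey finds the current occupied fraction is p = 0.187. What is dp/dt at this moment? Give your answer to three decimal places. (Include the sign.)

Colonization term: c·p·(h−p) = 0.477×0.187×0.6830 = 0.06092.
Extinction term: e·p = 0.06863.
dp/dt = 0.06092 − 0.06863 = -0.00771.

-0.008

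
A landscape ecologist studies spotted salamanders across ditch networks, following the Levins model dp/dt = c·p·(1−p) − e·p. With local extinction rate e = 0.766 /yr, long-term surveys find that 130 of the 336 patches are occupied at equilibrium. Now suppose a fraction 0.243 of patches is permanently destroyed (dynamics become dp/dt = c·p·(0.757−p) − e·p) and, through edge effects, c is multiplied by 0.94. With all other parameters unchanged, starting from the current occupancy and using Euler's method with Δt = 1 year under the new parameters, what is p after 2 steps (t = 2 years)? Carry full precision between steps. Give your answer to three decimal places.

0.212

Observed p* = 130/336 = 0.38690.
Balance c(1−p*) = e gives c = e/(1 − 0.38690) = 0.766/0.61310 = 1.24940.
Starting from p₀ = 0.38690; update p ← p + (dp/dt)·Δt with the new parameters.
p: 0.38690 → 0.25870  (Δp = -0.12820)
p: 0.25870 → 0.21193  (Δp = -0.04677)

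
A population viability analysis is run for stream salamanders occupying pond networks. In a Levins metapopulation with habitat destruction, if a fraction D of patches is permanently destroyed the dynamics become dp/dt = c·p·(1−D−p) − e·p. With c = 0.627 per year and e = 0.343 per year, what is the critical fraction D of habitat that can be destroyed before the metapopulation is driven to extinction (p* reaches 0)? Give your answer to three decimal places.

0.453

The nontrivial equilibrium is p* = (1−D) − e/c; extinction occurs when this hits zero.
So D_crit = 1 − e/c = 1 − 0.343/0.627 = 1 − 0.5470 = 0.4530.
This equals the undisturbed p*, a classic result of Lande's extension.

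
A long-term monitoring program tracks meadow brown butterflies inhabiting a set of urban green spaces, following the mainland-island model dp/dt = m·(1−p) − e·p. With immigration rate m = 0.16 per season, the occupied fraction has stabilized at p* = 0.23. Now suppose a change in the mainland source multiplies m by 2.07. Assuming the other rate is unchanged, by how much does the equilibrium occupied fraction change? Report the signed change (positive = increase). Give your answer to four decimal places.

0.1521

Balance m(1−p*) = e·p* gives e = m(1−p*)/p* = 0.16×0.77000/0.23000 = 0.53565.
New p* = m/(m+e) = 0.33120/(0.33120+0.53565) = 0.38207.
Δp* = 0.38207 − 0.23000 = +0.15207.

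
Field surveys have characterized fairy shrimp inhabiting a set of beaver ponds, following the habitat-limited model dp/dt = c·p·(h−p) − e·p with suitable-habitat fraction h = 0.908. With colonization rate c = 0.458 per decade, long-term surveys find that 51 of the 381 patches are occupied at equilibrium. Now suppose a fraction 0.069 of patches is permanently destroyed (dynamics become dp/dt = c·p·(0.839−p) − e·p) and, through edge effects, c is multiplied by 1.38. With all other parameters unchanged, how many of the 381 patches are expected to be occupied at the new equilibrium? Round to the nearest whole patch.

Observed p* = 51/381 = 0.13386.
Balance c(h−p*) = e gives e = 0.458×(0.908 − 0.13386) = 0.35456.
New p* = 0.839 − e/c = 0.839 − 0.35456/0.63204 = 0.27802.
Expected occupied = 381 × 0.27802 = 105.93 ≈ 106.

106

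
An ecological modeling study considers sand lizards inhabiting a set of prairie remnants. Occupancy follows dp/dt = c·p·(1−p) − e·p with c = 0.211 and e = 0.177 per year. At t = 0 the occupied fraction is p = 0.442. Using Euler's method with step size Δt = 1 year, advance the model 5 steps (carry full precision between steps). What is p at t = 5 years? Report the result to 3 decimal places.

0.343

Update rule: p ← p + [c·p·(1−p) − e·p]·Δt with Δt = 1.
  1  |  dp/dt·Δt = -0.026194  |  p_1 = 0.415806
  2  |  dp/dt·Δt = -0.022343  |  p_2 = 0.393463
  3  |  dp/dt·Δt = -0.019288  |  p_3 = 0.374175
  4  |  dp/dt·Δt = -0.016820  |  p_4 = 0.357355
  5  |  dp/dt·Δt = -0.014795  |  p_5 = 0.342560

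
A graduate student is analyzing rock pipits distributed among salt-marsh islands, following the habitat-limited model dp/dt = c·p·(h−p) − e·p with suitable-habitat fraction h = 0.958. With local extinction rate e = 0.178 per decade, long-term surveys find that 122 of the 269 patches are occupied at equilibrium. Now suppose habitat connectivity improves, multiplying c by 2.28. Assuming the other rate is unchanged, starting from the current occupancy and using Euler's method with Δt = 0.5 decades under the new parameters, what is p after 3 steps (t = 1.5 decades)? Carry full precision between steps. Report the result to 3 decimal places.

0.593

Observed p* = 122/269 = 0.45353.
Balance c(h−p*) = e gives c = e/(0.958 − 0.45353) = 0.178/0.50447 = 0.35285.
Starting from p₀ = 0.45353; update p ← p + (dp/dt)·Δt with the new parameters.
  1  |  dp/dt·Δt = +0.051666  |  p_1 = 0.505198
  2  |  dp/dt·Δt = +0.047053  |  p_2 = 0.552251
  3  |  dp/dt·Δt = +0.040983  |  p_3 = 0.593234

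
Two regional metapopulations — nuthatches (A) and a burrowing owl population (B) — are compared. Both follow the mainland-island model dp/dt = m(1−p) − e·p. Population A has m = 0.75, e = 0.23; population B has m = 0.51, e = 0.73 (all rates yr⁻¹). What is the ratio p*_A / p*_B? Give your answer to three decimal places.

A: p*_A = m/(m+e) = 0.75/0.9800 = 0.7653.
B: p*_B = 0.51/1.2400 = 0.4113.
p*_A / p*_B = 0.7653/0.4113 = 1.8607.

1.861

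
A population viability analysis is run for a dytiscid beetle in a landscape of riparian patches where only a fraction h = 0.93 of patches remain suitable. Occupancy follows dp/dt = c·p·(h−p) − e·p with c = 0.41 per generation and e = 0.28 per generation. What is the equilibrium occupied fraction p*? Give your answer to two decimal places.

Setting dp/dt = 0 and dividing by p* gives c·(h−p*) = e.
So p* = h − e/c = 0.93 − 0.28/0.41 = 0.93 − 0.6829 = 0.2471.

0.25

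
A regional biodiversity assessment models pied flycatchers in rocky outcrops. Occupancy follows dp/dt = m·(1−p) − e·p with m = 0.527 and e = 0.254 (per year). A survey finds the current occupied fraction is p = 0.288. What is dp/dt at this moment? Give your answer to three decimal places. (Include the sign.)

Colonization term: m·(1−p) = 0.527×0.7120 = 0.37522.
Extinction term: e·p = 0.07315.
dp/dt = 0.37522 − 0.07315 = 0.30207.

0.302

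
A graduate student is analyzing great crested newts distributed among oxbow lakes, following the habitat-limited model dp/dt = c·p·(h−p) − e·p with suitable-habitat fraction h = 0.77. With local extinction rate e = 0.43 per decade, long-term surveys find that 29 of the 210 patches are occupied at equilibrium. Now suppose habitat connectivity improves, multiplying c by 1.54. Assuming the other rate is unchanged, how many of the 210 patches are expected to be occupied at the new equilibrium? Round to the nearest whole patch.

Observed p* = 29/210 = 0.13810.
Balance c(h−p*) = e gives c = e/(0.77 − 0.13810) = 0.43/0.63190 = 0.68049.
New p* = 0.77 − e/c = 0.77 − 0.43000/1.04795 = 0.35968.
Expected occupied = 210 × 0.35968 = 75.53 ≈ 76.

76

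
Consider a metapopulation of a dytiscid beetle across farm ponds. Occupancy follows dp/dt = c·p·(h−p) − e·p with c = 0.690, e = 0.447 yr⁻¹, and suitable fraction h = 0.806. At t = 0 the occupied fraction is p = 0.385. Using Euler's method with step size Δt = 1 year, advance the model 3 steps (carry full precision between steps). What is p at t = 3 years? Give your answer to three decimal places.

Update rule: p ← p + [c·p·(h−p) − e·p]·Δt with Δt = 1.
step 1: Δp = -0.06026, p = 0.32474
step 2: Δp = -0.03732, p = 0.28742
step 3: Δp = -0.02563, p = 0.26179

0.262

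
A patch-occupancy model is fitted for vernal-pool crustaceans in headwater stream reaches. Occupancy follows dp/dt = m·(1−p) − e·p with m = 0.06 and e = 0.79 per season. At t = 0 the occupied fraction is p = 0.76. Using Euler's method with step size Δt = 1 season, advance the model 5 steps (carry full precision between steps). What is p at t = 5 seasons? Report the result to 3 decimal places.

Update rule: p ← p + [m·(1−p) − e·p]·Δt with Δt = 1.
p: 0.76000 → 0.17400  (Δp = -0.58600)
p: 0.17400 → 0.08610  (Δp = -0.08790)
p: 0.08610 → 0.07292  (Δp = -0.01318)
p: 0.07292 → 0.07094  (Δp = -0.00198)
p: 0.07094 → 0.07064  (Δp = -0.00030)

0.071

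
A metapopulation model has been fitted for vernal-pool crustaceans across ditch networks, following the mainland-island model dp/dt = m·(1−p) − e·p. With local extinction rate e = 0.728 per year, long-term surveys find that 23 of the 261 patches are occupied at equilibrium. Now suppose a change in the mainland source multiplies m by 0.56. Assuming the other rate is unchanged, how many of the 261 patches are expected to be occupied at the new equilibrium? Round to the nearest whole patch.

13

Observed p* = 23/261 = 0.08812.
Balance m(1−p*) = e·p* gives m = e·p*/(1−p*) = 0.728×0.08812/0.91188 = 0.07035.
New p* = m/(m+e) = 0.03940/(0.03940+0.72800) = 0.05134.
Expected occupied = 261 × 0.05134 = 13.40 ≈ 13.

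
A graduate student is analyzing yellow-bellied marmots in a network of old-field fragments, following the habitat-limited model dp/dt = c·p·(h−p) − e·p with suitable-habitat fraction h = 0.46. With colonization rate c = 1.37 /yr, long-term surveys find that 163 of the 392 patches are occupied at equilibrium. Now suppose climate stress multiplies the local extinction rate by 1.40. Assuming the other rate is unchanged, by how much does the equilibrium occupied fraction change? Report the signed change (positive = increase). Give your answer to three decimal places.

-0.018

Observed p* = 163/392 = 0.41582.
Balance c(h−p*) = e gives e = 1.37×(0.46 − 0.41582) = 0.06053.
New p* = 0.46 − e/c = 0.46 − 0.08474/1.37000 = 0.39815.
Δp* = 0.39815 − 0.41582 = -0.01767.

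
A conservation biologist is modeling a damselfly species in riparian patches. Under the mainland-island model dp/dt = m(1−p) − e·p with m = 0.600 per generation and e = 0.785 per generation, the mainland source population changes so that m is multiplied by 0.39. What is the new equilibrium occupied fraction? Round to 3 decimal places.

0.230

Before: p* = 0.600/(0.600+0.785) = 0.4332.
After: m = 0.234, e = 0.785; p* = 0.234/1.0190 = 0.2296.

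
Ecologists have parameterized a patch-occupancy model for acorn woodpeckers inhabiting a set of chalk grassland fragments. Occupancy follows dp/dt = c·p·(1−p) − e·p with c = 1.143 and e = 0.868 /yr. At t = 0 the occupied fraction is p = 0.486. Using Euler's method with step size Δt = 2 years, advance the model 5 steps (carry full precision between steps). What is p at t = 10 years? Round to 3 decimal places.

0.239

Update rule: p ← p + [c·p·(1−p) − e·p]·Δt with Δt = 2.
step 1: Δp = -0.27264, p = 0.21336
step 2: Δp = +0.01329, p = 0.22664
step 3: Δp = +0.00723, p = 0.23387
step 4: Δp = +0.00359, p = 0.23747
step 5: Δp = +0.00170, p = 0.23916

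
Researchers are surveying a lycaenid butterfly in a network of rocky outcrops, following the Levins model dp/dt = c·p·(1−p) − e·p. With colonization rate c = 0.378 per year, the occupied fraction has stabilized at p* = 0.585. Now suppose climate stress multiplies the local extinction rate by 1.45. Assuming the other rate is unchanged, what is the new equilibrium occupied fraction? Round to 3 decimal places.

Balance c(1−p*) = e gives e = 0.378×(1 − 0.58500) = 0.15687.
New p* = 1 − e/c = 1 − 0.22746/0.37800 = 0.39825.

0.398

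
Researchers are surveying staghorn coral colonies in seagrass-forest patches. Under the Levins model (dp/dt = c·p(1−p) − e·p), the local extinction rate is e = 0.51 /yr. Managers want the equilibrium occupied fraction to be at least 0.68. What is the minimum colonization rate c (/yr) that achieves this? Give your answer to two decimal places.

1.59

p* = 1 − e/c ≥ 0.68 requires e/c ≤ 0.3200, i.e. c ≥ e/0.3200.
c_min = 0.51/0.3200 = 1.5938.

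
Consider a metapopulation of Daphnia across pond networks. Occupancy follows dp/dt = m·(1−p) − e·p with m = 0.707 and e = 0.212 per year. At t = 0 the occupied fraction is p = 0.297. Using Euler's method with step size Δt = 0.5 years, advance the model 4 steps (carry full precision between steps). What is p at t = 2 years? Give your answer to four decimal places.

Update rule: p ← p + [m·(1−p) − e·p]·Δt with Δt = 0.5.
p: 0.29700 → 0.51403  (Δp = +0.21703)
p: 0.51403 → 0.63133  (Δp = +0.11730)
p: 0.63133 → 0.69474  (Δp = +0.06340)
p: 0.69474 → 0.72900  (Δp = +0.03427)

0.7290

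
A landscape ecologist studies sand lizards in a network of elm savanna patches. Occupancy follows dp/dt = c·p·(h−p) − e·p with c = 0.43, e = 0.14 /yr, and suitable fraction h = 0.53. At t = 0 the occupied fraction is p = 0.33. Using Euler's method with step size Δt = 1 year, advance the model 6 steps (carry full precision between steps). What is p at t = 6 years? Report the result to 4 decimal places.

0.2601

Update rule: p ← p + [c·p·(h−p) − e·p]·Δt with Δt = 1.
p: 0.33000 → 0.31218  (Δp = -0.01782)
p: 0.31218 → 0.29771  (Δp = -0.01447)
p: 0.29771 → 0.28577  (Δp = -0.01194)
p: 0.28577 → 0.27577  (Δp = -0.01000)
p: 0.27577 → 0.26731  (Δp = -0.00846)
p: 0.26731 → 0.26008  (Δp = -0.00723)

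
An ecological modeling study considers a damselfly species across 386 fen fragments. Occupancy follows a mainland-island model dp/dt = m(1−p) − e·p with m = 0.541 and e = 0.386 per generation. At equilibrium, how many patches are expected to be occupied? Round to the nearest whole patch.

p* = m/(m+e) = 0.541/0.9270 = 0.5836.
Expected occupied patches = N × p* = 386 × 0.5836 = 225.27 ≈ 225.

225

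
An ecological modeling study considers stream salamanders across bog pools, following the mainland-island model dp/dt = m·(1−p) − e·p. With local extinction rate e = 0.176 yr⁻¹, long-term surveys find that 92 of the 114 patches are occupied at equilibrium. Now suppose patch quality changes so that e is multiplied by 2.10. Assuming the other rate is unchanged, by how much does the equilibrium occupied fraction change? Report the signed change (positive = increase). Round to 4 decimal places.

Observed p* = 92/114 = 0.80702.
Balance m(1−p*) = e·p* gives m = e·p*/(1−p*) = 0.176×0.80702/0.19298 = 0.73601.
New p* = m/(m+e) = 0.73601/(0.73601+0.36960) = 0.66570.
Δp* = 0.66570 − 0.80702 = -0.14132.

-0.1413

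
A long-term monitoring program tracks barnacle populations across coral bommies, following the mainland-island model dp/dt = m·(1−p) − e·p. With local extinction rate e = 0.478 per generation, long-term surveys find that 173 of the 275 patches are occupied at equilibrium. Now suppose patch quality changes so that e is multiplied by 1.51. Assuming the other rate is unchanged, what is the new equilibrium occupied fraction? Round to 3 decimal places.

0.529

Observed p* = 173/275 = 0.62909.
Balance m(1−p*) = e·p* gives m = e·p*/(1−p*) = 0.478×0.62909/0.37091 = 0.81072.
New p* = m/(m+e) = 0.81072/(0.81072+0.72178) = 0.52902.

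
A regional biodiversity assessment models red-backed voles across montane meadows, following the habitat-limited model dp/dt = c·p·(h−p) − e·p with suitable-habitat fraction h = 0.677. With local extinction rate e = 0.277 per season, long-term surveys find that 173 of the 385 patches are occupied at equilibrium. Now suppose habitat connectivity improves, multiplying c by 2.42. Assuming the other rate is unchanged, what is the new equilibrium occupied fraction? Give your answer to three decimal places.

Observed p* = 173/385 = 0.44935.
Balance c(h−p*) = e gives c = e/(0.677 − 0.44935) = 0.277/0.22765 = 1.21678.
New p* = 0.677 − e/c = 0.677 − 0.27700/2.94461 = 0.58293.

0.583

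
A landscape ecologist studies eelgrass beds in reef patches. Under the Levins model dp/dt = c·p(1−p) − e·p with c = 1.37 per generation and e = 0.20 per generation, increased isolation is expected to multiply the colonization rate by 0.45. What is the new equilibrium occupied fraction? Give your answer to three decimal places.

Before: p* = 1 − 0.20/1.37 = 0.8540.
After the change, c = 0.6165, e = 0.2, so p* = 1 − 0.2/0.6165 = 0.6756.

0.676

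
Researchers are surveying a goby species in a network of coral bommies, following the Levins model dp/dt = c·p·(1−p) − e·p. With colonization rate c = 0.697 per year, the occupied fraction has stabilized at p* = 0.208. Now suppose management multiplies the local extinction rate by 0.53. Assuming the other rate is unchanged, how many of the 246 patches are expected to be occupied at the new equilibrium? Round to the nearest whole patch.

Balance c(1−p*) = e gives e = 0.697×(1 − 0.20800) = 0.55202.
New p* = 1 − e/c = 1 − 0.29257/0.69700 = 0.58024.
Expected occupied = 246 × 0.58024 = 142.74 ≈ 143.

143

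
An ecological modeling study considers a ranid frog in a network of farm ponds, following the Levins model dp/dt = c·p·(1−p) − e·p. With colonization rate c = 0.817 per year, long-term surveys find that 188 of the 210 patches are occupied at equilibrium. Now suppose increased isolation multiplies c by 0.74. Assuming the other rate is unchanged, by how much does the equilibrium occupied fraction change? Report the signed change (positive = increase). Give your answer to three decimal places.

Observed p* = 188/210 = 0.89524.
Balance c(1−p*) = e gives e = 0.817×(1 − 0.89524) = 0.08559.
New p* = 1 − e/c = 1 − 0.08559/0.60458 = 0.85843.
Δp* = 0.85843 − 0.89524 = -0.03681.

-0.037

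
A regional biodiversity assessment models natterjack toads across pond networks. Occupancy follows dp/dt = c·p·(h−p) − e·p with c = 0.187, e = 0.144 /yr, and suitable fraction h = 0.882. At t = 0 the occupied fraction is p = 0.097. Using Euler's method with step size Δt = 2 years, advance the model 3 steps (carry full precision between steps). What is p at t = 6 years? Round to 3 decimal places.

0.099

Update rule: p ← p + [c·p·(h−p) − e·p]·Δt with Δt = 2.
p: 0.09700 → 0.09754  (Δp = +0.00054)
p: 0.09754 → 0.09807  (Δp = +0.00053)
p: 0.09807 → 0.09858  (Δp = +0.00051)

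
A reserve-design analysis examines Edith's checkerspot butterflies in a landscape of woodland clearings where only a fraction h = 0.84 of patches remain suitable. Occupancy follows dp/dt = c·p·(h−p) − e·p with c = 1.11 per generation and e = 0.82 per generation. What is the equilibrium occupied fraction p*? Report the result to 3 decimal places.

Setting dp/dt = 0 and dividing by p* gives c·(h−p*) = e.
So p* = h − e/c = 0.84 − 0.82/1.11 = 0.84 − 0.7387 = 0.1013.

0.101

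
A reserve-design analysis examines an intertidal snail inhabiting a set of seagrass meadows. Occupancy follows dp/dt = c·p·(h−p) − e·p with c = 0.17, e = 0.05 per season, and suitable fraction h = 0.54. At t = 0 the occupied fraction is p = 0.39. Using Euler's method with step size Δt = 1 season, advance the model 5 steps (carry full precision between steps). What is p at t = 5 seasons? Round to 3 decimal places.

0.350

Update rule: p ← p + [c·p·(h−p) − e·p]·Δt with Δt = 1.
p: 0.39000 → 0.38045  (Δp = -0.00956)
p: 0.38045 → 0.37174  (Δp = -0.00870)
p: 0.37174 → 0.36379  (Δp = -0.00795)
p: 0.36379 → 0.35650  (Δp = -0.00729)
p: 0.35650 → 0.34979  (Δp = -0.00670)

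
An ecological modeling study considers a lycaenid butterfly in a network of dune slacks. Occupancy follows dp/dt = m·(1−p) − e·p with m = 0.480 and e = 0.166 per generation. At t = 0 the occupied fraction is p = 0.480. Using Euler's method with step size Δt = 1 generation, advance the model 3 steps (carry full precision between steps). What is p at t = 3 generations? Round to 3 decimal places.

Update rule: p ← p + [m·(1−p) − e·p]·Δt with Δt = 1.
  1  |  dp/dt·Δt = +0.169920  |  p_1 = 0.649920
  2  |  dp/dt·Δt = +0.060152  |  p_2 = 0.710072
  3  |  dp/dt·Δt = +0.021294  |  p_3 = 0.731365

0.731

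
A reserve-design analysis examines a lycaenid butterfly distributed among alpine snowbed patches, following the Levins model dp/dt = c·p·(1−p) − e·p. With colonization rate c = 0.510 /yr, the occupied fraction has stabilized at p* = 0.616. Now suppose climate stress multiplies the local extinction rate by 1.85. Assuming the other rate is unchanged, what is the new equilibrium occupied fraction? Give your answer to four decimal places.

Balance c(1−p*) = e gives e = 0.510×(1 − 0.61600) = 0.19584.
New p* = 1 − e/c = 1 − 0.36230/0.51000 = 0.28961.

0.2896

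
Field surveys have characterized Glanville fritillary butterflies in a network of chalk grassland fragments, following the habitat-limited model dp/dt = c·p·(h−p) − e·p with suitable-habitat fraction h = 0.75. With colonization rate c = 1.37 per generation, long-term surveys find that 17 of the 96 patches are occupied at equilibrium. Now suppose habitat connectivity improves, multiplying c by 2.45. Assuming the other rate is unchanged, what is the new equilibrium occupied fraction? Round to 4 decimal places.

0.5162

Observed p* = 17/96 = 0.17708.
Balance c(h−p*) = e gives e = 1.37×(0.75 − 0.17708) = 0.78490.
New p* = 0.75 − e/c = 0.75 − 0.78490/3.35650 = 0.51616.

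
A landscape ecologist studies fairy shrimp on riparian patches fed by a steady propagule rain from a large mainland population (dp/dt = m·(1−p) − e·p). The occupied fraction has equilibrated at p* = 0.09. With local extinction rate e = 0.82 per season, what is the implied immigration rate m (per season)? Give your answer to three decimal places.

0.081

At equilibrium m(1−p*) = e·p*, so m = e·p*/(1−p*).
m = 0.82 × 0.09 / 0.9100 = 0.0738/0.9100 = 0.0811.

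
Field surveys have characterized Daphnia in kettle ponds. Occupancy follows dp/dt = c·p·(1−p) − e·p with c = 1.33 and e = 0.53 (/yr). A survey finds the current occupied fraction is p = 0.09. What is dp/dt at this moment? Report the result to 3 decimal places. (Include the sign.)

0.061

Colonization term: c·p·(1−p) = 1.33×0.09×0.9100 = 0.10893.
Extinction term: e·p = 0.04770.
dp/dt = 0.10893 − 0.04770 = 0.06123.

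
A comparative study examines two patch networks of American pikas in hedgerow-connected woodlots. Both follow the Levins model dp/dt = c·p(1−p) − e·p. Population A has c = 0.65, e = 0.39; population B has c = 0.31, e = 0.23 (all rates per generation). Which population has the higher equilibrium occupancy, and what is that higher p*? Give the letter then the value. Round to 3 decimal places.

A: p*_A = 1 − 0.39/0.65 = 0.4000.
B: p*_B = 1 − 0.23/0.31 = 0.2581.
A is higher at 0.4000.

A, 0.400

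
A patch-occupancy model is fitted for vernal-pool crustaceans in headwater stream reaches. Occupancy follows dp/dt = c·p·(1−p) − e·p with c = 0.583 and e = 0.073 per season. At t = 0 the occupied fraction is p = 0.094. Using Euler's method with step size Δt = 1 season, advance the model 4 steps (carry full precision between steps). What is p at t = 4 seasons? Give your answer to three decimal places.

0.369

Update rule: p ← p + [c·p·(1−p) − e·p]·Δt with Δt = 1.
  1  |  dp/dt·Δt = +0.042789  |  p_1 = 0.136789
  2  |  dp/dt·Δt = +0.058854  |  p_2 = 0.195642
  3  |  dp/dt·Δt = +0.077463  |  p_3 = 0.273105
  4  |  dp/dt·Δt = +0.095800  |  p_4 = 0.368905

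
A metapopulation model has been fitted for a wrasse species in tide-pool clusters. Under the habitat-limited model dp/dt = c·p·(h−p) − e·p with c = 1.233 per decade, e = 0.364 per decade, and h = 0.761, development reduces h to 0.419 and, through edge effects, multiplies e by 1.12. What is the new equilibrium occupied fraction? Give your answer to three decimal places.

0.088

Before: p* = h − e/c = 0.761 − 0.364/1.233 = 0.761 − 0.2952 = 0.4658.
After: c = 1.233, e = 0.40768, h = 0.419; p* = 0.419 − 0.40768/1.233 = 0.0884.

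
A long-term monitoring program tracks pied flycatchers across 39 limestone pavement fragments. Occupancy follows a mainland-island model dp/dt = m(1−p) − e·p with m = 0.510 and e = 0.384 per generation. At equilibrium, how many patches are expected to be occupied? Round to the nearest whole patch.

22

p* = m/(m+e) = 0.510/0.8940 = 0.5705.
Expected occupied patches = N × p* = 39 × 0.5705 = 22.25 ≈ 22.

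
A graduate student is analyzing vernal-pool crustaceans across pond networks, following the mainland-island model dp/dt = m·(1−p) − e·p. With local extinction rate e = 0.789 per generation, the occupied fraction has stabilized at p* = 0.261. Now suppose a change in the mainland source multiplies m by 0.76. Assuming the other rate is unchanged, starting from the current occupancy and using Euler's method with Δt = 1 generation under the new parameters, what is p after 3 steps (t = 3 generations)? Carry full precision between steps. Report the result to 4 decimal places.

Balance m(1−p*) = e·p* gives m = e·p*/(1−p*) = 0.789×0.26100/0.73900 = 0.27866.
Starting from p₀ = 0.26100; update p ← p + (dp/dt)·Δt with the new parameters.
p: 0.26100 → 0.21158  (Δp = -0.04942)
p: 0.21158 → 0.21162  (Δp = +0.00004)
p: 0.21162 → 0.21162  (Δp = -0.00000)

0.2116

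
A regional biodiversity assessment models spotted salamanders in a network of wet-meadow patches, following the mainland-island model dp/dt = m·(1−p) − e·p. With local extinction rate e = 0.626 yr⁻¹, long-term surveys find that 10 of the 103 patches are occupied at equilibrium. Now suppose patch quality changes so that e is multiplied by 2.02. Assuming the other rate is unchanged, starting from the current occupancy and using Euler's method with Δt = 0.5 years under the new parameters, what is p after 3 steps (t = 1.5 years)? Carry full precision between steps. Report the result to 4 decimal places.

Observed p* = 10/103 = 0.09709.
Balance m(1−p*) = e·p* gives m = e·p*/(1−p*) = 0.626×0.09709/0.90291 = 0.06731.
Starting from p₀ = 0.09709; update p ← p + (dp/dt)·Δt with the new parameters.
t = 0.5: p = 0.09709 + (-0.03100) = 0.06609
t = 1: p = 0.06609 + (-0.01036) = 0.05574
t = 1.5: p = 0.05574 + (-0.00346) = 0.05228

0.0523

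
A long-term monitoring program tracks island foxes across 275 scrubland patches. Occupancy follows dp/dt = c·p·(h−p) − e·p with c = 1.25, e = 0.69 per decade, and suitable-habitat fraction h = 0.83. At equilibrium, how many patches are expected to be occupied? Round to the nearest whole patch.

p* = h − e/c = 0.83 − 0.5520 = 0.2780.
Expected occupied patches = N × p* = 275 × 0.2780 = 76.45 ≈ 76.

76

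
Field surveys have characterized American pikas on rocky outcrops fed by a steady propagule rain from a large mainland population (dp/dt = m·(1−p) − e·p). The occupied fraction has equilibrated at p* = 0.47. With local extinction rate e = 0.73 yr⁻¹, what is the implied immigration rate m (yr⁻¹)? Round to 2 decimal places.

0.65

At equilibrium m(1−p*) = e·p*, so m = e·p*/(1−p*).
m = 0.73 × 0.47 / 0.5300 = 0.3431/0.5300 = 0.6474.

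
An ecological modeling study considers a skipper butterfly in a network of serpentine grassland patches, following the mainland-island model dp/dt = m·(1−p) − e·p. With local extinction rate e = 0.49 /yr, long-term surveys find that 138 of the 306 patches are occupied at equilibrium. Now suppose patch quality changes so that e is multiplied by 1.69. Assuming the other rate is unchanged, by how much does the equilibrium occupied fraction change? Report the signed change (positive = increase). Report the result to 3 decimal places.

Observed p* = 138/306 = 0.45098.
Balance m(1−p*) = e·p* gives m = e·p*/(1−p*) = 0.49×0.45098/0.54902 = 0.40250.
New p* = m/(m+e) = 0.40250/(0.40250+0.82810) = 0.32708.
Δp* = 0.32708 − 0.45098 = -0.12390.

-0.124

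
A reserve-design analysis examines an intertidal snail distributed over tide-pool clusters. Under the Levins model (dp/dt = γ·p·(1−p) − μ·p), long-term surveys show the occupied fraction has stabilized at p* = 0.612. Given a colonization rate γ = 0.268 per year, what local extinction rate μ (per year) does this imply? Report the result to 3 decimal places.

At equilibrium γ(1−p*) = μ.
μ = 0.268 × (1 − 0.612) = 0.268 × 0.3880 = 0.1040.

0.104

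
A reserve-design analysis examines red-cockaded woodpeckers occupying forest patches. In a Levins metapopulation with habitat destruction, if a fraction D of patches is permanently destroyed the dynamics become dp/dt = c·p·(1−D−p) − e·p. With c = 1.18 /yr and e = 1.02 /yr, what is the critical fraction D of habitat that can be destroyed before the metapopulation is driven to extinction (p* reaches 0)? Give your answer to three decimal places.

0.136

The nontrivial equilibrium is p* = (1−D) − e/c; extinction occurs when this hits zero.
So D_crit = 1 − e/c = 1 − 1.02/1.18 = 1 − 0.8644 = 0.1356.
This equals the undisturbed p*, a classic result of Lande's extension.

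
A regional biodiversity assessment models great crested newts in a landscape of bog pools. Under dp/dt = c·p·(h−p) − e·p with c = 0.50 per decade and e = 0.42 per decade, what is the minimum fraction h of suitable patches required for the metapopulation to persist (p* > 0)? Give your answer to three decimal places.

0.840

p* = h − e/c is positive only when h > e/c.
h_min = e/c = 0.42/0.50 = 0.8400.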